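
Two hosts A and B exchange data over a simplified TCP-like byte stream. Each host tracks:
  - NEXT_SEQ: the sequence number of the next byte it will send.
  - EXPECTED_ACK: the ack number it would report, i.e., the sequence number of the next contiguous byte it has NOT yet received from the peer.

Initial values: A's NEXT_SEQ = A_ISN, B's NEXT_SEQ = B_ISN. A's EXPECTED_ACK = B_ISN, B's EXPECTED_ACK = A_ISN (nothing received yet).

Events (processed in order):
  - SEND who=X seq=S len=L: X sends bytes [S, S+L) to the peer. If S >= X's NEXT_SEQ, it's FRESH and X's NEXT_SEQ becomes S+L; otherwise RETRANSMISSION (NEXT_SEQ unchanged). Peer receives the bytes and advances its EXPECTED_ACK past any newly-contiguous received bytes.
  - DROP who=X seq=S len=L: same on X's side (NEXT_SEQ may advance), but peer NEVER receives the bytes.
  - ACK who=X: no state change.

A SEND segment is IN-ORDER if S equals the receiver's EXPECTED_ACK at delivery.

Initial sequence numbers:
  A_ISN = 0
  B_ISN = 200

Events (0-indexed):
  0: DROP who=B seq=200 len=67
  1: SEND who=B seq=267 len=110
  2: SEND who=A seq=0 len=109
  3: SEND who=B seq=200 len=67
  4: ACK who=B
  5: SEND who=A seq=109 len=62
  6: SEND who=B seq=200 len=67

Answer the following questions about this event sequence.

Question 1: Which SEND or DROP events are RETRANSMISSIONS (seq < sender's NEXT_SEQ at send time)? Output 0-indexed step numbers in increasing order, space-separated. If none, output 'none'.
Answer: 3 6

Derivation:
Step 0: DROP seq=200 -> fresh
Step 1: SEND seq=267 -> fresh
Step 2: SEND seq=0 -> fresh
Step 3: SEND seq=200 -> retransmit
Step 5: SEND seq=109 -> fresh
Step 6: SEND seq=200 -> retransmit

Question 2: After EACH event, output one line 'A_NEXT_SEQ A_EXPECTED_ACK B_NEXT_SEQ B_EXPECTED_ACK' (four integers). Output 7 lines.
0 200 267 0
0 200 377 0
109 200 377 109
109 377 377 109
109 377 377 109
171 377 377 171
171 377 377 171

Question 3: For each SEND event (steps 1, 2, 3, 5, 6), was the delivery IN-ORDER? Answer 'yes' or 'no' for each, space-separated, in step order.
Step 1: SEND seq=267 -> out-of-order
Step 2: SEND seq=0 -> in-order
Step 3: SEND seq=200 -> in-order
Step 5: SEND seq=109 -> in-order
Step 6: SEND seq=200 -> out-of-order

Answer: no yes yes yes no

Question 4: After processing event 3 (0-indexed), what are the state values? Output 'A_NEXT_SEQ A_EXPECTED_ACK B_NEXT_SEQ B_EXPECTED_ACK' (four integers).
After event 0: A_seq=0 A_ack=200 B_seq=267 B_ack=0
After event 1: A_seq=0 A_ack=200 B_seq=377 B_ack=0
After event 2: A_seq=109 A_ack=200 B_seq=377 B_ack=109
After event 3: A_seq=109 A_ack=377 B_seq=377 B_ack=109

109 377 377 109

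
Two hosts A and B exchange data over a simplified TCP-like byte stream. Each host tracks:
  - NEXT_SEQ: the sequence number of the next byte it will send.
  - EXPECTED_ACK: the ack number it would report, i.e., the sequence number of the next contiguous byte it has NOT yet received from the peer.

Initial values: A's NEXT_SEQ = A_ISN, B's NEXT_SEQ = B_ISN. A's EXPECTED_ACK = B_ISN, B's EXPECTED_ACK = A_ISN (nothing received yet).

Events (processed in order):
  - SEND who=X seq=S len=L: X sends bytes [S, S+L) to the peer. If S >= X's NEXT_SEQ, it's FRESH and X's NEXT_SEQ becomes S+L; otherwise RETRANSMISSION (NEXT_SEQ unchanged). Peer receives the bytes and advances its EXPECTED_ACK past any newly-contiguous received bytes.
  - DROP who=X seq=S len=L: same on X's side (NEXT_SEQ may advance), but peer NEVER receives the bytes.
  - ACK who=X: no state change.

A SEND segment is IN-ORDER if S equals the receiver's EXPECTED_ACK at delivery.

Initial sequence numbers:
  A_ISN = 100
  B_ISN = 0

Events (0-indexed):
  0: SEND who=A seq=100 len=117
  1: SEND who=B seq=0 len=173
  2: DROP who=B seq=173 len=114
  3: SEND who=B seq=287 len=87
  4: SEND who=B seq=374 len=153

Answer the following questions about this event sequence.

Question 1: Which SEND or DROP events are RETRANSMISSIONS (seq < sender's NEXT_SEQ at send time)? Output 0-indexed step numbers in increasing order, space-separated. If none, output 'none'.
Step 0: SEND seq=100 -> fresh
Step 1: SEND seq=0 -> fresh
Step 2: DROP seq=173 -> fresh
Step 3: SEND seq=287 -> fresh
Step 4: SEND seq=374 -> fresh

Answer: none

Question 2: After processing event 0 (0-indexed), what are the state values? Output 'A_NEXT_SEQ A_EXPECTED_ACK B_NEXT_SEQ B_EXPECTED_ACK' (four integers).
After event 0: A_seq=217 A_ack=0 B_seq=0 B_ack=217

217 0 0 217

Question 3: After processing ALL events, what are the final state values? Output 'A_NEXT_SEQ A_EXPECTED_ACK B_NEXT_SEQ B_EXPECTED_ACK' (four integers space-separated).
After event 0: A_seq=217 A_ack=0 B_seq=0 B_ack=217
After event 1: A_seq=217 A_ack=173 B_seq=173 B_ack=217
After event 2: A_seq=217 A_ack=173 B_seq=287 B_ack=217
After event 3: A_seq=217 A_ack=173 B_seq=374 B_ack=217
After event 4: A_seq=217 A_ack=173 B_seq=527 B_ack=217

Answer: 217 173 527 217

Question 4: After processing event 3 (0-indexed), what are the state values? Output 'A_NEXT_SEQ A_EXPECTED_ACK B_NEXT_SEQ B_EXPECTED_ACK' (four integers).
After event 0: A_seq=217 A_ack=0 B_seq=0 B_ack=217
After event 1: A_seq=217 A_ack=173 B_seq=173 B_ack=217
After event 2: A_seq=217 A_ack=173 B_seq=287 B_ack=217
After event 3: A_seq=217 A_ack=173 B_seq=374 B_ack=217

217 173 374 217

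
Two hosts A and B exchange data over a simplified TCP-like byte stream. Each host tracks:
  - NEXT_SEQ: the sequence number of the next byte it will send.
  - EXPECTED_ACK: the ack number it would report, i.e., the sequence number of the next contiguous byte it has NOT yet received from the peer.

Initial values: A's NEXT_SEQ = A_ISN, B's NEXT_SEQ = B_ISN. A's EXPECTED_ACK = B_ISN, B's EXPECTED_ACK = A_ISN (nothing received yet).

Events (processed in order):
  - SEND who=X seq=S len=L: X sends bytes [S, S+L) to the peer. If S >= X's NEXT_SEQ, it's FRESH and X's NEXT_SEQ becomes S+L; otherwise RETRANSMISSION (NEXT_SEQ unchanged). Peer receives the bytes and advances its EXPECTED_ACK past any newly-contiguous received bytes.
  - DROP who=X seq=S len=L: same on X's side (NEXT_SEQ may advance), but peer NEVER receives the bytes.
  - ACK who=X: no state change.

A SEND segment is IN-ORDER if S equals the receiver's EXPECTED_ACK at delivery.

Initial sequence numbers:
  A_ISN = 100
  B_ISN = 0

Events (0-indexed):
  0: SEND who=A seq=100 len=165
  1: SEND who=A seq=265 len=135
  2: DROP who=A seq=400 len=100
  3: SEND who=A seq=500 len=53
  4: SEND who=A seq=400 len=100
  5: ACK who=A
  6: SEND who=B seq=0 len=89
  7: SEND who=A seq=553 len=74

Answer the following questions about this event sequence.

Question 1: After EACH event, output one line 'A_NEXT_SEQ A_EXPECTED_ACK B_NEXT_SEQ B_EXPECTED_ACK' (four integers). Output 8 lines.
265 0 0 265
400 0 0 400
500 0 0 400
553 0 0 400
553 0 0 553
553 0 0 553
553 89 89 553
627 89 89 627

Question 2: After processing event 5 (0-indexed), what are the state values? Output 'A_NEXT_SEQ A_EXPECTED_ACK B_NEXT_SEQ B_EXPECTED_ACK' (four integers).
After event 0: A_seq=265 A_ack=0 B_seq=0 B_ack=265
After event 1: A_seq=400 A_ack=0 B_seq=0 B_ack=400
After event 2: A_seq=500 A_ack=0 B_seq=0 B_ack=400
After event 3: A_seq=553 A_ack=0 B_seq=0 B_ack=400
After event 4: A_seq=553 A_ack=0 B_seq=0 B_ack=553
After event 5: A_seq=553 A_ack=0 B_seq=0 B_ack=553

553 0 0 553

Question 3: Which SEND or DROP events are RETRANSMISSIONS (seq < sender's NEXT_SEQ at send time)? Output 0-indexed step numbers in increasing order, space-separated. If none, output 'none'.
Answer: 4

Derivation:
Step 0: SEND seq=100 -> fresh
Step 1: SEND seq=265 -> fresh
Step 2: DROP seq=400 -> fresh
Step 3: SEND seq=500 -> fresh
Step 4: SEND seq=400 -> retransmit
Step 6: SEND seq=0 -> fresh
Step 7: SEND seq=553 -> fresh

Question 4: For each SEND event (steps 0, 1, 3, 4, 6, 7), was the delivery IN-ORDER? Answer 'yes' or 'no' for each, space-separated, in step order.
Step 0: SEND seq=100 -> in-order
Step 1: SEND seq=265 -> in-order
Step 3: SEND seq=500 -> out-of-order
Step 4: SEND seq=400 -> in-order
Step 6: SEND seq=0 -> in-order
Step 7: SEND seq=553 -> in-order

Answer: yes yes no yes yes yes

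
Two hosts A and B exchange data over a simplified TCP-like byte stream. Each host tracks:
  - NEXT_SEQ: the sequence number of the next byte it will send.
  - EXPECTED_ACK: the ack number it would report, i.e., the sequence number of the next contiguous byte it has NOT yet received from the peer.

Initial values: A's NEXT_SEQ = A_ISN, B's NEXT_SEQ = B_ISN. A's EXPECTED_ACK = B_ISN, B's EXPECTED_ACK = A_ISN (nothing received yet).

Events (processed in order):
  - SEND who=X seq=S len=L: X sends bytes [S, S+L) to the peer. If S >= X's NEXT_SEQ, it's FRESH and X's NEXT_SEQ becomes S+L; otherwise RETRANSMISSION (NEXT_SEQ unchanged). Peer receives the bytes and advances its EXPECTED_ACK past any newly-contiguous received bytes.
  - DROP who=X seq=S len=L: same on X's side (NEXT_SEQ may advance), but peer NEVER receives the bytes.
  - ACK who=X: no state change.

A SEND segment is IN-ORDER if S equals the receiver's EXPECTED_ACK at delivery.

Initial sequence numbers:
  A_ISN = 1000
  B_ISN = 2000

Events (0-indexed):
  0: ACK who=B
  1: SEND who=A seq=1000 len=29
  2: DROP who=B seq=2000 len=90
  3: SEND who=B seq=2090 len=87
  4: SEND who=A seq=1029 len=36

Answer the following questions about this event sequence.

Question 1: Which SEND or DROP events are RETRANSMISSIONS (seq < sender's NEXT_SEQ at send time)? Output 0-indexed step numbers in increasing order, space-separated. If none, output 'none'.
Answer: none

Derivation:
Step 1: SEND seq=1000 -> fresh
Step 2: DROP seq=2000 -> fresh
Step 3: SEND seq=2090 -> fresh
Step 4: SEND seq=1029 -> fresh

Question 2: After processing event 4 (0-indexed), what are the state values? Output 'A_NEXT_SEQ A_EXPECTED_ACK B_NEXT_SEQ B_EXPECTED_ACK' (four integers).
After event 0: A_seq=1000 A_ack=2000 B_seq=2000 B_ack=1000
After event 1: A_seq=1029 A_ack=2000 B_seq=2000 B_ack=1029
After event 2: A_seq=1029 A_ack=2000 B_seq=2090 B_ack=1029
After event 3: A_seq=1029 A_ack=2000 B_seq=2177 B_ack=1029
After event 4: A_seq=1065 A_ack=2000 B_seq=2177 B_ack=1065

1065 2000 2177 1065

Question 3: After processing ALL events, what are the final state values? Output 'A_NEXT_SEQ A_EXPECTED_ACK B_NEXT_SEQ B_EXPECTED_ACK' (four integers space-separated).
After event 0: A_seq=1000 A_ack=2000 B_seq=2000 B_ack=1000
After event 1: A_seq=1029 A_ack=2000 B_seq=2000 B_ack=1029
After event 2: A_seq=1029 A_ack=2000 B_seq=2090 B_ack=1029
After event 3: A_seq=1029 A_ack=2000 B_seq=2177 B_ack=1029
After event 4: A_seq=1065 A_ack=2000 B_seq=2177 B_ack=1065

Answer: 1065 2000 2177 1065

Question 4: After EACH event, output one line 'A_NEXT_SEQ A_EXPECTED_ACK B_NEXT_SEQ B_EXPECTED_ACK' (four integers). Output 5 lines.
1000 2000 2000 1000
1029 2000 2000 1029
1029 2000 2090 1029
1029 2000 2177 1029
1065 2000 2177 1065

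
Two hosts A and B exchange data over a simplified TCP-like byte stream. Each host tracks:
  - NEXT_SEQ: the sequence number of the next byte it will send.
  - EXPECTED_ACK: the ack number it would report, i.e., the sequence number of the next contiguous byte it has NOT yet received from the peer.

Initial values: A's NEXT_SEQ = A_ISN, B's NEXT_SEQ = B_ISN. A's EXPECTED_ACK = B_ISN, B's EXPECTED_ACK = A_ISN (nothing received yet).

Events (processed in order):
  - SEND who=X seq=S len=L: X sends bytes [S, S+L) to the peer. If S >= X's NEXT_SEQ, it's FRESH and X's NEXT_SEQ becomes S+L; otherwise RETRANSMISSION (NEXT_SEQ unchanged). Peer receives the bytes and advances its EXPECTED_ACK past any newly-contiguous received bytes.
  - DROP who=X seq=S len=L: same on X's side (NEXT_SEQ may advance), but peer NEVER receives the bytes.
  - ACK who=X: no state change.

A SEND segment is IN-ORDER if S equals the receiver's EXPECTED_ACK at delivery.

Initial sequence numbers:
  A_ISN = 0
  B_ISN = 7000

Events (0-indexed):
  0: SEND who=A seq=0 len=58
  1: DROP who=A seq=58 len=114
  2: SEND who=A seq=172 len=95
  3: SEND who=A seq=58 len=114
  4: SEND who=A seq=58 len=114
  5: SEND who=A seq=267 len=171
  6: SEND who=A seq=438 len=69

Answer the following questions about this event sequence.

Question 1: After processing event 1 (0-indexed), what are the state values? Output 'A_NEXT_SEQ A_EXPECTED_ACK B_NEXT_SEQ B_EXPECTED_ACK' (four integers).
After event 0: A_seq=58 A_ack=7000 B_seq=7000 B_ack=58
After event 1: A_seq=172 A_ack=7000 B_seq=7000 B_ack=58

172 7000 7000 58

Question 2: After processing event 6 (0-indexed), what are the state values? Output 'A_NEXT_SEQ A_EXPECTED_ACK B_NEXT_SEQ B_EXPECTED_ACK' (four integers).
After event 0: A_seq=58 A_ack=7000 B_seq=7000 B_ack=58
After event 1: A_seq=172 A_ack=7000 B_seq=7000 B_ack=58
After event 2: A_seq=267 A_ack=7000 B_seq=7000 B_ack=58
After event 3: A_seq=267 A_ack=7000 B_seq=7000 B_ack=267
After event 4: A_seq=267 A_ack=7000 B_seq=7000 B_ack=267
After event 5: A_seq=438 A_ack=7000 B_seq=7000 B_ack=438
After event 6: A_seq=507 A_ack=7000 B_seq=7000 B_ack=507

507 7000 7000 507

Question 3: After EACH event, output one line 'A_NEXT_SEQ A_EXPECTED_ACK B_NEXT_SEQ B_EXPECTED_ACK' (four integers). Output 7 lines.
58 7000 7000 58
172 7000 7000 58
267 7000 7000 58
267 7000 7000 267
267 7000 7000 267
438 7000 7000 438
507 7000 7000 507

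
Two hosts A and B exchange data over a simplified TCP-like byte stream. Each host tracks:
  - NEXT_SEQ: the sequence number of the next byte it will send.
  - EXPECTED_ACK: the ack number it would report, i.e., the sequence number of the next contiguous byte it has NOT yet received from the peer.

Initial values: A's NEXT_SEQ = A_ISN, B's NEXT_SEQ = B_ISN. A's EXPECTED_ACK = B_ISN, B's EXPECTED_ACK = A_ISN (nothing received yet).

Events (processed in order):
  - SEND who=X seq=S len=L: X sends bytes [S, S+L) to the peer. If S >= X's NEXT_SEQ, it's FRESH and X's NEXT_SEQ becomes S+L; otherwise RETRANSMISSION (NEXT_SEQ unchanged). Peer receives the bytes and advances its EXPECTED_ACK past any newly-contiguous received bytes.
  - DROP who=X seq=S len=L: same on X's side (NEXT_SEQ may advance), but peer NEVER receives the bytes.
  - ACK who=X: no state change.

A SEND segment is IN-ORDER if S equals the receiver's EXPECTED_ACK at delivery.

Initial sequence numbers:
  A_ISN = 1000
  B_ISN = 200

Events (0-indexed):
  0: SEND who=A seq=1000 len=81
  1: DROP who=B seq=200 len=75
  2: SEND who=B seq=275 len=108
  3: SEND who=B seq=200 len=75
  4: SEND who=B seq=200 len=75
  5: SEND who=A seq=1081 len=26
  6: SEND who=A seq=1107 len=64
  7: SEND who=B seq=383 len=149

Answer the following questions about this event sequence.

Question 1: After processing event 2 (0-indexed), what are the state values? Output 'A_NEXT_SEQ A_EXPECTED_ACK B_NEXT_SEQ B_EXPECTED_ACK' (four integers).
After event 0: A_seq=1081 A_ack=200 B_seq=200 B_ack=1081
After event 1: A_seq=1081 A_ack=200 B_seq=275 B_ack=1081
After event 2: A_seq=1081 A_ack=200 B_seq=383 B_ack=1081

1081 200 383 1081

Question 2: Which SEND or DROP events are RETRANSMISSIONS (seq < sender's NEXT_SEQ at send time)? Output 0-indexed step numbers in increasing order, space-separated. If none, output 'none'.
Answer: 3 4

Derivation:
Step 0: SEND seq=1000 -> fresh
Step 1: DROP seq=200 -> fresh
Step 2: SEND seq=275 -> fresh
Step 3: SEND seq=200 -> retransmit
Step 4: SEND seq=200 -> retransmit
Step 5: SEND seq=1081 -> fresh
Step 6: SEND seq=1107 -> fresh
Step 7: SEND seq=383 -> fresh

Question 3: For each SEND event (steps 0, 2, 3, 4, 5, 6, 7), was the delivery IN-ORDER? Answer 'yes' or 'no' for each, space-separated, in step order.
Answer: yes no yes no yes yes yes

Derivation:
Step 0: SEND seq=1000 -> in-order
Step 2: SEND seq=275 -> out-of-order
Step 3: SEND seq=200 -> in-order
Step 4: SEND seq=200 -> out-of-order
Step 5: SEND seq=1081 -> in-order
Step 6: SEND seq=1107 -> in-order
Step 7: SEND seq=383 -> in-order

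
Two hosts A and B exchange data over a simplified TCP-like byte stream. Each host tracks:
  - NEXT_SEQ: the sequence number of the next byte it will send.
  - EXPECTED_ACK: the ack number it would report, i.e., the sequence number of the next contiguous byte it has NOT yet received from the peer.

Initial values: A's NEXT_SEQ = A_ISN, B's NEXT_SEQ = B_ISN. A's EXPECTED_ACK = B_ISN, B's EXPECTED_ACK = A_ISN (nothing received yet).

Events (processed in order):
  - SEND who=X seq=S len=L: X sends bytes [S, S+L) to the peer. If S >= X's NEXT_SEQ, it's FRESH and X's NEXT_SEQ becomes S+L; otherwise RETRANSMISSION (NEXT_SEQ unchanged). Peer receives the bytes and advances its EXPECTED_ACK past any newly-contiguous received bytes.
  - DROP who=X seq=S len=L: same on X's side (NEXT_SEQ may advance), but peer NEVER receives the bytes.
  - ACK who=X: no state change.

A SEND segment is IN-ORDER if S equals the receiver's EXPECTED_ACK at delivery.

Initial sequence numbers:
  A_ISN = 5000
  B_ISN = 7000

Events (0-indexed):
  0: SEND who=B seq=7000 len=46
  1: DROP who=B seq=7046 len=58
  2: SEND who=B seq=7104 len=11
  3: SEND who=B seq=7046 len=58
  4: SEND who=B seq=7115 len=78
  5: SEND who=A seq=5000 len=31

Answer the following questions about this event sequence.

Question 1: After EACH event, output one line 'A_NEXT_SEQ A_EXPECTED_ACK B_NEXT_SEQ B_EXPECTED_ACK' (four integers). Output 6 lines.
5000 7046 7046 5000
5000 7046 7104 5000
5000 7046 7115 5000
5000 7115 7115 5000
5000 7193 7193 5000
5031 7193 7193 5031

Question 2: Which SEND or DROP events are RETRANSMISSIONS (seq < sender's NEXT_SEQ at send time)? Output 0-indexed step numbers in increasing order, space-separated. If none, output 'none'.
Answer: 3

Derivation:
Step 0: SEND seq=7000 -> fresh
Step 1: DROP seq=7046 -> fresh
Step 2: SEND seq=7104 -> fresh
Step 3: SEND seq=7046 -> retransmit
Step 4: SEND seq=7115 -> fresh
Step 5: SEND seq=5000 -> fresh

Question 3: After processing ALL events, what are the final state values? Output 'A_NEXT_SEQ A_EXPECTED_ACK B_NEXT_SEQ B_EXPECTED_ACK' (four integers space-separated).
Answer: 5031 7193 7193 5031

Derivation:
After event 0: A_seq=5000 A_ack=7046 B_seq=7046 B_ack=5000
After event 1: A_seq=5000 A_ack=7046 B_seq=7104 B_ack=5000
After event 2: A_seq=5000 A_ack=7046 B_seq=7115 B_ack=5000
After event 3: A_seq=5000 A_ack=7115 B_seq=7115 B_ack=5000
After event 4: A_seq=5000 A_ack=7193 B_seq=7193 B_ack=5000
After event 5: A_seq=5031 A_ack=7193 B_seq=7193 B_ack=5031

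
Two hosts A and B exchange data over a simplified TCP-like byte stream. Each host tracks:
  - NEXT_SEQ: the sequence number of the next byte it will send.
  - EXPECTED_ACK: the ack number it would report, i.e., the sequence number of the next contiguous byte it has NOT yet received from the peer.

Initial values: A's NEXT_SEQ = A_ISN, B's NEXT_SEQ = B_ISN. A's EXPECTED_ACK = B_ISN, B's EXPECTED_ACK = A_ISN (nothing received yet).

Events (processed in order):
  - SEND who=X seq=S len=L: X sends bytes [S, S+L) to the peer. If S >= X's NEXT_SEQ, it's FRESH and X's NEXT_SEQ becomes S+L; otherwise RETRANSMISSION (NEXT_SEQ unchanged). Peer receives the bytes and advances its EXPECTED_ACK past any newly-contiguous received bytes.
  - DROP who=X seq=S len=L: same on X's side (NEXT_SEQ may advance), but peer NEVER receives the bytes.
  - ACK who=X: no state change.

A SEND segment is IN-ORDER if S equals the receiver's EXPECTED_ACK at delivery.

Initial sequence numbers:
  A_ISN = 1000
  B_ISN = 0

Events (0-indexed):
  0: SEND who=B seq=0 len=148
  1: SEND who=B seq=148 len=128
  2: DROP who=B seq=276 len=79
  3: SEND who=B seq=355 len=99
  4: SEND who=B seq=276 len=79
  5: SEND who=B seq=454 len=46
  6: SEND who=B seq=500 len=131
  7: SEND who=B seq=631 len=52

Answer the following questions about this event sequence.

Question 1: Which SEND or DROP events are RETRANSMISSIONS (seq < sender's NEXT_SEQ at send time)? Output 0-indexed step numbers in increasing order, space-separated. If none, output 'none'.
Answer: 4

Derivation:
Step 0: SEND seq=0 -> fresh
Step 1: SEND seq=148 -> fresh
Step 2: DROP seq=276 -> fresh
Step 3: SEND seq=355 -> fresh
Step 4: SEND seq=276 -> retransmit
Step 5: SEND seq=454 -> fresh
Step 6: SEND seq=500 -> fresh
Step 7: SEND seq=631 -> fresh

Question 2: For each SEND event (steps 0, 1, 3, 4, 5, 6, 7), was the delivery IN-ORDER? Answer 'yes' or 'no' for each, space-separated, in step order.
Answer: yes yes no yes yes yes yes

Derivation:
Step 0: SEND seq=0 -> in-order
Step 1: SEND seq=148 -> in-order
Step 3: SEND seq=355 -> out-of-order
Step 4: SEND seq=276 -> in-order
Step 5: SEND seq=454 -> in-order
Step 6: SEND seq=500 -> in-order
Step 7: SEND seq=631 -> in-order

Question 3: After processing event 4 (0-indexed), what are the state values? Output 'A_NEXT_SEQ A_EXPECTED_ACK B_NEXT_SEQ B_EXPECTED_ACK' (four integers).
After event 0: A_seq=1000 A_ack=148 B_seq=148 B_ack=1000
After event 1: A_seq=1000 A_ack=276 B_seq=276 B_ack=1000
After event 2: A_seq=1000 A_ack=276 B_seq=355 B_ack=1000
After event 3: A_seq=1000 A_ack=276 B_seq=454 B_ack=1000
After event 4: A_seq=1000 A_ack=454 B_seq=454 B_ack=1000

1000 454 454 1000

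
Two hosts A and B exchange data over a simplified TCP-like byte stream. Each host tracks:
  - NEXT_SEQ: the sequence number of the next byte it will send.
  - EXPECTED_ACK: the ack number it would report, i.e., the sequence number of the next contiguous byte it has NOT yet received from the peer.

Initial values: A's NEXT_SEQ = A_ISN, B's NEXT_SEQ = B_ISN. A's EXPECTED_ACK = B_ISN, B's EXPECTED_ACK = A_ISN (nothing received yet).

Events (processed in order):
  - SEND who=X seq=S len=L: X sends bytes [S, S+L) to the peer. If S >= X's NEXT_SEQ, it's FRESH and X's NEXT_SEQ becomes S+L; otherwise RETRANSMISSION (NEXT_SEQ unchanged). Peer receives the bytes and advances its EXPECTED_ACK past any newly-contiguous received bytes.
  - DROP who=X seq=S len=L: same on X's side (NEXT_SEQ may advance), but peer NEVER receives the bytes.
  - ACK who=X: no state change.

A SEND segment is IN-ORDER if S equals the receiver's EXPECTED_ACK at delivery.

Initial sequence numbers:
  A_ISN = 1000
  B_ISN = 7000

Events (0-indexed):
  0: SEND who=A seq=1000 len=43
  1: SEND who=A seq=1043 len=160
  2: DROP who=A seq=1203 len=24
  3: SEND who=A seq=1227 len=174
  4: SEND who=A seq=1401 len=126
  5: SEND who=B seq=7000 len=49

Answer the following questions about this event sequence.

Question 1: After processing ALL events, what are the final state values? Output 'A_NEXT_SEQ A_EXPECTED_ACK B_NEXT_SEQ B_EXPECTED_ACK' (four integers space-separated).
After event 0: A_seq=1043 A_ack=7000 B_seq=7000 B_ack=1043
After event 1: A_seq=1203 A_ack=7000 B_seq=7000 B_ack=1203
After event 2: A_seq=1227 A_ack=7000 B_seq=7000 B_ack=1203
After event 3: A_seq=1401 A_ack=7000 B_seq=7000 B_ack=1203
After event 4: A_seq=1527 A_ack=7000 B_seq=7000 B_ack=1203
After event 5: A_seq=1527 A_ack=7049 B_seq=7049 B_ack=1203

Answer: 1527 7049 7049 1203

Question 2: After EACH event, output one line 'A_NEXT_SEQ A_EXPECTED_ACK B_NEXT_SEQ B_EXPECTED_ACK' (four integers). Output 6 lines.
1043 7000 7000 1043
1203 7000 7000 1203
1227 7000 7000 1203
1401 7000 7000 1203
1527 7000 7000 1203
1527 7049 7049 1203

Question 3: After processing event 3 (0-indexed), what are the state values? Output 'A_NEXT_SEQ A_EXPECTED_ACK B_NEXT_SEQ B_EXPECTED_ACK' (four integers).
After event 0: A_seq=1043 A_ack=7000 B_seq=7000 B_ack=1043
After event 1: A_seq=1203 A_ack=7000 B_seq=7000 B_ack=1203
After event 2: A_seq=1227 A_ack=7000 B_seq=7000 B_ack=1203
After event 3: A_seq=1401 A_ack=7000 B_seq=7000 B_ack=1203

1401 7000 7000 1203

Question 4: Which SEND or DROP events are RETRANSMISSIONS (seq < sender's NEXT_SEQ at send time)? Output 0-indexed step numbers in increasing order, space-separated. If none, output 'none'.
Answer: none

Derivation:
Step 0: SEND seq=1000 -> fresh
Step 1: SEND seq=1043 -> fresh
Step 2: DROP seq=1203 -> fresh
Step 3: SEND seq=1227 -> fresh
Step 4: SEND seq=1401 -> fresh
Step 5: SEND seq=7000 -> fresh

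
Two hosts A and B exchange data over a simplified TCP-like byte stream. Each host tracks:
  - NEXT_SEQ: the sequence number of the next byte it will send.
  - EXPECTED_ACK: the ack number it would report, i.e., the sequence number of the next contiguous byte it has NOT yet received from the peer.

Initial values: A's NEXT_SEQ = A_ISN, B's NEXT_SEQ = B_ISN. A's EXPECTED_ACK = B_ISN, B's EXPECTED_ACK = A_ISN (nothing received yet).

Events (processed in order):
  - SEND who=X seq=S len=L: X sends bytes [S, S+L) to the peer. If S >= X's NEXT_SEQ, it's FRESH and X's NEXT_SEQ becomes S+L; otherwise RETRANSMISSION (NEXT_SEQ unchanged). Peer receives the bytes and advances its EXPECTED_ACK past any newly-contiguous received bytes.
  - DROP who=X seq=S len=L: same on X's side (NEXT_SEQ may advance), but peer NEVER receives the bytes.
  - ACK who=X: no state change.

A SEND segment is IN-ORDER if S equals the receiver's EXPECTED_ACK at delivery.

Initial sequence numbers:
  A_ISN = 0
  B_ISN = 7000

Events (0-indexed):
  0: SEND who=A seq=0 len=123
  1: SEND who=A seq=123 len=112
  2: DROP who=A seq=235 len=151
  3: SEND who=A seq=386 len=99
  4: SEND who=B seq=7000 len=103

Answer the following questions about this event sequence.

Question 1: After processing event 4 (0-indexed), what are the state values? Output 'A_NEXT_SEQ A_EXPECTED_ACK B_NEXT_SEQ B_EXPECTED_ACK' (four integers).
After event 0: A_seq=123 A_ack=7000 B_seq=7000 B_ack=123
After event 1: A_seq=235 A_ack=7000 B_seq=7000 B_ack=235
After event 2: A_seq=386 A_ack=7000 B_seq=7000 B_ack=235
After event 3: A_seq=485 A_ack=7000 B_seq=7000 B_ack=235
After event 4: A_seq=485 A_ack=7103 B_seq=7103 B_ack=235

485 7103 7103 235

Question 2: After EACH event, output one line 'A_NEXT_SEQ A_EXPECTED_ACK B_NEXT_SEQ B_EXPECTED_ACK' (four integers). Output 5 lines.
123 7000 7000 123
235 7000 7000 235
386 7000 7000 235
485 7000 7000 235
485 7103 7103 235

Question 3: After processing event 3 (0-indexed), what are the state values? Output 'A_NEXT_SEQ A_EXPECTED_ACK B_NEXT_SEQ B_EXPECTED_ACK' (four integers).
After event 0: A_seq=123 A_ack=7000 B_seq=7000 B_ack=123
After event 1: A_seq=235 A_ack=7000 B_seq=7000 B_ack=235
After event 2: A_seq=386 A_ack=7000 B_seq=7000 B_ack=235
After event 3: A_seq=485 A_ack=7000 B_seq=7000 B_ack=235

485 7000 7000 235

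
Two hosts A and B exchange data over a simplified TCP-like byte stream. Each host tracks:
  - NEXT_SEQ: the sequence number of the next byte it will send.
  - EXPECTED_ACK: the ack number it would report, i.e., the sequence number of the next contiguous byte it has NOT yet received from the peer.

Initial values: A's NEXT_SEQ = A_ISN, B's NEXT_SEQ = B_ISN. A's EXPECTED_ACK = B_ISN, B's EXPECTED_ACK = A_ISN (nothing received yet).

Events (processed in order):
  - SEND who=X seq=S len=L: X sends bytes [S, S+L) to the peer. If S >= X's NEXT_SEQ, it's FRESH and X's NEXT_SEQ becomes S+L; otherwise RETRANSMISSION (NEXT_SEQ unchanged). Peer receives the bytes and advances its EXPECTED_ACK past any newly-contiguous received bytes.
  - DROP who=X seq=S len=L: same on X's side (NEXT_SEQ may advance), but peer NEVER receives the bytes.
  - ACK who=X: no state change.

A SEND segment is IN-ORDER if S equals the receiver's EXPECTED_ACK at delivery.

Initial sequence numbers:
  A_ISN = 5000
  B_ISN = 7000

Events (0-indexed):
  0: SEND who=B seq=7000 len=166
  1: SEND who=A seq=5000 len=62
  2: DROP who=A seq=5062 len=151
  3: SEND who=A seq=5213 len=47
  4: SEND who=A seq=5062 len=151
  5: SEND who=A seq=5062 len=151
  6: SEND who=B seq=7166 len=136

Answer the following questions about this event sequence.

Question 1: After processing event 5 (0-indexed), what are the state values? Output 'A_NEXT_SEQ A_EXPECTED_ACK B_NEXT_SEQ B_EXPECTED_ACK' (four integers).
After event 0: A_seq=5000 A_ack=7166 B_seq=7166 B_ack=5000
After event 1: A_seq=5062 A_ack=7166 B_seq=7166 B_ack=5062
After event 2: A_seq=5213 A_ack=7166 B_seq=7166 B_ack=5062
After event 3: A_seq=5260 A_ack=7166 B_seq=7166 B_ack=5062
After event 4: A_seq=5260 A_ack=7166 B_seq=7166 B_ack=5260
After event 5: A_seq=5260 A_ack=7166 B_seq=7166 B_ack=5260

5260 7166 7166 5260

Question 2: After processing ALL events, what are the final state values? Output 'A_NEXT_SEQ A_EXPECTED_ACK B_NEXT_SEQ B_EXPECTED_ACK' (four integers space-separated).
Answer: 5260 7302 7302 5260

Derivation:
After event 0: A_seq=5000 A_ack=7166 B_seq=7166 B_ack=5000
After event 1: A_seq=5062 A_ack=7166 B_seq=7166 B_ack=5062
After event 2: A_seq=5213 A_ack=7166 B_seq=7166 B_ack=5062
After event 3: A_seq=5260 A_ack=7166 B_seq=7166 B_ack=5062
After event 4: A_seq=5260 A_ack=7166 B_seq=7166 B_ack=5260
After event 5: A_seq=5260 A_ack=7166 B_seq=7166 B_ack=5260
After event 6: A_seq=5260 A_ack=7302 B_seq=7302 B_ack=5260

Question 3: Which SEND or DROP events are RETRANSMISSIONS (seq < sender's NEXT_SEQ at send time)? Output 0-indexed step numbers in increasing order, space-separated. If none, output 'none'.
Answer: 4 5

Derivation:
Step 0: SEND seq=7000 -> fresh
Step 1: SEND seq=5000 -> fresh
Step 2: DROP seq=5062 -> fresh
Step 3: SEND seq=5213 -> fresh
Step 4: SEND seq=5062 -> retransmit
Step 5: SEND seq=5062 -> retransmit
Step 6: SEND seq=7166 -> fresh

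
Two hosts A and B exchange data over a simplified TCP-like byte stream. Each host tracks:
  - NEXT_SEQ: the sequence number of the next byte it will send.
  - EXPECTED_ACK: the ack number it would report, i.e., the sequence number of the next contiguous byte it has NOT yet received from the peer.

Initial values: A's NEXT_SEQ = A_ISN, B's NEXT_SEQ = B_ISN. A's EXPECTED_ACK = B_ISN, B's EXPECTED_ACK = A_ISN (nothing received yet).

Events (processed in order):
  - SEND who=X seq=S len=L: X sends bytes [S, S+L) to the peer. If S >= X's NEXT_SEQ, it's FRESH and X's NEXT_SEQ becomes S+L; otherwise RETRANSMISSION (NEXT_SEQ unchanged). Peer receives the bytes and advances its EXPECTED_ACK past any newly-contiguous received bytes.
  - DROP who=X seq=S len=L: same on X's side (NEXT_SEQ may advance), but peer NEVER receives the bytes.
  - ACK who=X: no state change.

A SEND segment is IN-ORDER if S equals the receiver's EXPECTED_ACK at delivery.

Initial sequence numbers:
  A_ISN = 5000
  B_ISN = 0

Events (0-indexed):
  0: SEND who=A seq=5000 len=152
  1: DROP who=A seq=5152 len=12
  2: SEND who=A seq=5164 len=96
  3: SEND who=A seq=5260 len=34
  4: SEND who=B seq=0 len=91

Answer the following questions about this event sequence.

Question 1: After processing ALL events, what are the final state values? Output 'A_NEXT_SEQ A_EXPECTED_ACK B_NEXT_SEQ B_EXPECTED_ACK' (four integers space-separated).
Answer: 5294 91 91 5152

Derivation:
After event 0: A_seq=5152 A_ack=0 B_seq=0 B_ack=5152
After event 1: A_seq=5164 A_ack=0 B_seq=0 B_ack=5152
After event 2: A_seq=5260 A_ack=0 B_seq=0 B_ack=5152
After event 3: A_seq=5294 A_ack=0 B_seq=0 B_ack=5152
After event 4: A_seq=5294 A_ack=91 B_seq=91 B_ack=5152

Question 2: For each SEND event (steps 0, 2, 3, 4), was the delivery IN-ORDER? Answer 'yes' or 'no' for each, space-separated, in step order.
Step 0: SEND seq=5000 -> in-order
Step 2: SEND seq=5164 -> out-of-order
Step 3: SEND seq=5260 -> out-of-order
Step 4: SEND seq=0 -> in-order

Answer: yes no no yes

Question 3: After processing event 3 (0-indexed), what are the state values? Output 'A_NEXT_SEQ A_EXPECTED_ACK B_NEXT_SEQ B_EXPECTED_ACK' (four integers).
After event 0: A_seq=5152 A_ack=0 B_seq=0 B_ack=5152
After event 1: A_seq=5164 A_ack=0 B_seq=0 B_ack=5152
After event 2: A_seq=5260 A_ack=0 B_seq=0 B_ack=5152
After event 3: A_seq=5294 A_ack=0 B_seq=0 B_ack=5152

5294 0 0 5152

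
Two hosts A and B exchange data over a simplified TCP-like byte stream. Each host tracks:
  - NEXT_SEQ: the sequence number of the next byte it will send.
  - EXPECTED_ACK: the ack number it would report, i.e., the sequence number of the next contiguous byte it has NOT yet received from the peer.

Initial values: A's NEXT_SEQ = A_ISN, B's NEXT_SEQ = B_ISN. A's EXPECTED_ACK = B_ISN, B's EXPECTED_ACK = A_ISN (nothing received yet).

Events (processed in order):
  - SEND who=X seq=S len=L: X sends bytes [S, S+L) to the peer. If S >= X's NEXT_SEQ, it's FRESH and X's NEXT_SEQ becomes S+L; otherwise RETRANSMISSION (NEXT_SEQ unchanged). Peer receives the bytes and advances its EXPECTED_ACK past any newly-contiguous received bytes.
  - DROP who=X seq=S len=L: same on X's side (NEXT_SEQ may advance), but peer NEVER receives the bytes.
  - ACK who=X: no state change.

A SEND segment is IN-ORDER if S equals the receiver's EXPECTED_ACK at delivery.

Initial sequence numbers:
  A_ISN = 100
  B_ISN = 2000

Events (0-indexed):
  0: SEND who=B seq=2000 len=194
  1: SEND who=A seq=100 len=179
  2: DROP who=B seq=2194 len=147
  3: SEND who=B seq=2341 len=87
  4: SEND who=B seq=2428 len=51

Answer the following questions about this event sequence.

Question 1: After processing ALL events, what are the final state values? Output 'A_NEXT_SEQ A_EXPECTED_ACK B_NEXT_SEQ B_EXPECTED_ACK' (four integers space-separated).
After event 0: A_seq=100 A_ack=2194 B_seq=2194 B_ack=100
After event 1: A_seq=279 A_ack=2194 B_seq=2194 B_ack=279
After event 2: A_seq=279 A_ack=2194 B_seq=2341 B_ack=279
After event 3: A_seq=279 A_ack=2194 B_seq=2428 B_ack=279
After event 4: A_seq=279 A_ack=2194 B_seq=2479 B_ack=279

Answer: 279 2194 2479 279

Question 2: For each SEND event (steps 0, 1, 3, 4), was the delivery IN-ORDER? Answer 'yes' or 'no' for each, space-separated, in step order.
Step 0: SEND seq=2000 -> in-order
Step 1: SEND seq=100 -> in-order
Step 3: SEND seq=2341 -> out-of-order
Step 4: SEND seq=2428 -> out-of-order

Answer: yes yes no no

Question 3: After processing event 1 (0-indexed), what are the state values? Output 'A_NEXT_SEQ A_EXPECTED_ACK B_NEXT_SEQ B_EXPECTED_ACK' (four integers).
After event 0: A_seq=100 A_ack=2194 B_seq=2194 B_ack=100
After event 1: A_seq=279 A_ack=2194 B_seq=2194 B_ack=279

279 2194 2194 279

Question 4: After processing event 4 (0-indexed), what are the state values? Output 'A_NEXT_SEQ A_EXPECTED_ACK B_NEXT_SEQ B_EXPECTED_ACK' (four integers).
After event 0: A_seq=100 A_ack=2194 B_seq=2194 B_ack=100
After event 1: A_seq=279 A_ack=2194 B_seq=2194 B_ack=279
After event 2: A_seq=279 A_ack=2194 B_seq=2341 B_ack=279
After event 3: A_seq=279 A_ack=2194 B_seq=2428 B_ack=279
After event 4: A_seq=279 A_ack=2194 B_seq=2479 B_ack=279

279 2194 2479 279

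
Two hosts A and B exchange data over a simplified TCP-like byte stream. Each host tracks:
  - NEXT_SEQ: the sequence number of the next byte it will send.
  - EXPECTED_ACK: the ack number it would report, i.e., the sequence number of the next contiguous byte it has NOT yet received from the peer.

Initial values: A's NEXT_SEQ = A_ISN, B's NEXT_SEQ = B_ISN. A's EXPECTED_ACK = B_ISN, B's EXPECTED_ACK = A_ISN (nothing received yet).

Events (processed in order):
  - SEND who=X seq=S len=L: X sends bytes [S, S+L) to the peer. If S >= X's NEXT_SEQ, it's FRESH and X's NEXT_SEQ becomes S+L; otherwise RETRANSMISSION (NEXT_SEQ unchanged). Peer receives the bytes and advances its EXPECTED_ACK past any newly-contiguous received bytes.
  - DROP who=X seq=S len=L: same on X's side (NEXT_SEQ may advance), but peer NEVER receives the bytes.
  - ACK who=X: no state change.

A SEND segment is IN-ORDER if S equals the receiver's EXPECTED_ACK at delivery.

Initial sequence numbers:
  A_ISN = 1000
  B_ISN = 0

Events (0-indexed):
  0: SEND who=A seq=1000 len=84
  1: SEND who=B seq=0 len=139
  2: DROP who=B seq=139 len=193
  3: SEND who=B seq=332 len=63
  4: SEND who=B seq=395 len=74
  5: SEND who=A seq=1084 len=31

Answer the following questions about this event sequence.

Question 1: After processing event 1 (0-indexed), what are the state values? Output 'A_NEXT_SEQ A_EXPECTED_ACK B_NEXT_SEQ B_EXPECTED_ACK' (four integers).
After event 0: A_seq=1084 A_ack=0 B_seq=0 B_ack=1084
After event 1: A_seq=1084 A_ack=139 B_seq=139 B_ack=1084

1084 139 139 1084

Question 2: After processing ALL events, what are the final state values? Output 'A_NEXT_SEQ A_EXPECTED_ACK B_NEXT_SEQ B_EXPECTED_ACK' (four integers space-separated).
Answer: 1115 139 469 1115

Derivation:
After event 0: A_seq=1084 A_ack=0 B_seq=0 B_ack=1084
After event 1: A_seq=1084 A_ack=139 B_seq=139 B_ack=1084
After event 2: A_seq=1084 A_ack=139 B_seq=332 B_ack=1084
After event 3: A_seq=1084 A_ack=139 B_seq=395 B_ack=1084
After event 4: A_seq=1084 A_ack=139 B_seq=469 B_ack=1084
After event 5: A_seq=1115 A_ack=139 B_seq=469 B_ack=1115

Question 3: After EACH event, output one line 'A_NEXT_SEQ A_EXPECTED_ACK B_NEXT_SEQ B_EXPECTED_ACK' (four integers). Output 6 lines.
1084 0 0 1084
1084 139 139 1084
1084 139 332 1084
1084 139 395 1084
1084 139 469 1084
1115 139 469 1115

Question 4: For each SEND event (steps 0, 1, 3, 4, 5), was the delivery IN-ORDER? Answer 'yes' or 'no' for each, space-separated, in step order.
Step 0: SEND seq=1000 -> in-order
Step 1: SEND seq=0 -> in-order
Step 3: SEND seq=332 -> out-of-order
Step 4: SEND seq=395 -> out-of-order
Step 5: SEND seq=1084 -> in-order

Answer: yes yes no no yes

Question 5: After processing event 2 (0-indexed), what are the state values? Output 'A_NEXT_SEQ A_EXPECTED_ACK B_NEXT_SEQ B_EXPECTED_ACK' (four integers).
After event 0: A_seq=1084 A_ack=0 B_seq=0 B_ack=1084
After event 1: A_seq=1084 A_ack=139 B_seq=139 B_ack=1084
After event 2: A_seq=1084 A_ack=139 B_seq=332 B_ack=1084

1084 139 332 1084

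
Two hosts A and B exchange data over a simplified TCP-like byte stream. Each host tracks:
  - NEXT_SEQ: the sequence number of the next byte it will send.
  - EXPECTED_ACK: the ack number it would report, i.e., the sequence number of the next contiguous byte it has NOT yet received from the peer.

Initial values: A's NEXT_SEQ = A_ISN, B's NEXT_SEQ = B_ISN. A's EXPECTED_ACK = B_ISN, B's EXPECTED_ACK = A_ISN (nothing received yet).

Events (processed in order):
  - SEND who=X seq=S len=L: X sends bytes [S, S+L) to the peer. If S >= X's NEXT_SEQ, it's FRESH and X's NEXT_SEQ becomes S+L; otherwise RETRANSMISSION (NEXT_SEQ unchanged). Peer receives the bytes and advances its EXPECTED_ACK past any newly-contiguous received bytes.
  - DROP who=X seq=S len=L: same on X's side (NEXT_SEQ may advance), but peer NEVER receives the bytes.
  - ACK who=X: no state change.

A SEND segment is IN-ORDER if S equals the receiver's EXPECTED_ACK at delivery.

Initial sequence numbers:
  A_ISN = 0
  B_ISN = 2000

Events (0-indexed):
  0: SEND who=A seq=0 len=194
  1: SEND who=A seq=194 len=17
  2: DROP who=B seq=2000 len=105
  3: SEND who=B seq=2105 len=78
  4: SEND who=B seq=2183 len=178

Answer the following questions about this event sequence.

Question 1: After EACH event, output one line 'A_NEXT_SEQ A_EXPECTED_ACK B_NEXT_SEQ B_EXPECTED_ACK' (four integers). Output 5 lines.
194 2000 2000 194
211 2000 2000 211
211 2000 2105 211
211 2000 2183 211
211 2000 2361 211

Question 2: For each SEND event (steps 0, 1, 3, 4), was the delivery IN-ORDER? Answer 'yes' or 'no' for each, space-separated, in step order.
Step 0: SEND seq=0 -> in-order
Step 1: SEND seq=194 -> in-order
Step 3: SEND seq=2105 -> out-of-order
Step 4: SEND seq=2183 -> out-of-order

Answer: yes yes no no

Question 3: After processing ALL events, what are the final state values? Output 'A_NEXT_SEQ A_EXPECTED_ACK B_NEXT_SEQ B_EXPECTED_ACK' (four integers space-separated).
After event 0: A_seq=194 A_ack=2000 B_seq=2000 B_ack=194
After event 1: A_seq=211 A_ack=2000 B_seq=2000 B_ack=211
After event 2: A_seq=211 A_ack=2000 B_seq=2105 B_ack=211
After event 3: A_seq=211 A_ack=2000 B_seq=2183 B_ack=211
After event 4: A_seq=211 A_ack=2000 B_seq=2361 B_ack=211

Answer: 211 2000 2361 211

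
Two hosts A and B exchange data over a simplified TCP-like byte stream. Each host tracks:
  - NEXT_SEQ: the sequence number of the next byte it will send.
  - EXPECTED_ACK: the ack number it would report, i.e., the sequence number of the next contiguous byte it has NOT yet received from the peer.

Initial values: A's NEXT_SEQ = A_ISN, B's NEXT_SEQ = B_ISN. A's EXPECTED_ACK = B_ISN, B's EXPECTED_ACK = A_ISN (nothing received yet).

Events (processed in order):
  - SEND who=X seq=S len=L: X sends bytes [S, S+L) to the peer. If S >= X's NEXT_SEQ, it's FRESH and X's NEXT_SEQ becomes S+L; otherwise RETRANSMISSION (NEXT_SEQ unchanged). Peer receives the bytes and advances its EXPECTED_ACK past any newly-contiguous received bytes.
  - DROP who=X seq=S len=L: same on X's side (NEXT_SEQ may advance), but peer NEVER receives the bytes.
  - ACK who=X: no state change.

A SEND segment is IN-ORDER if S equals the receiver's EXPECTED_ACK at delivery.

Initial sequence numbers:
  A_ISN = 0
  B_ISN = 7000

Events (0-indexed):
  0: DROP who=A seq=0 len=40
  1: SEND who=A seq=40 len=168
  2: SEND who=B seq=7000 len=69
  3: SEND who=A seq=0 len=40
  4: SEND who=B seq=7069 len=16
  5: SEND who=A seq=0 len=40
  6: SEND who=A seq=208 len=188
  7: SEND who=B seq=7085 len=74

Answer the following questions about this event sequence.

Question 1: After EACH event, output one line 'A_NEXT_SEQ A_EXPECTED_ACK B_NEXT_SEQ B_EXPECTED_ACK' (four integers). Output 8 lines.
40 7000 7000 0
208 7000 7000 0
208 7069 7069 0
208 7069 7069 208
208 7085 7085 208
208 7085 7085 208
396 7085 7085 396
396 7159 7159 396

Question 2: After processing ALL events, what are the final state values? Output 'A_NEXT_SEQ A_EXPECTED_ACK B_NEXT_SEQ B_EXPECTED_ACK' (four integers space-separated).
Answer: 396 7159 7159 396

Derivation:
After event 0: A_seq=40 A_ack=7000 B_seq=7000 B_ack=0
After event 1: A_seq=208 A_ack=7000 B_seq=7000 B_ack=0
After event 2: A_seq=208 A_ack=7069 B_seq=7069 B_ack=0
After event 3: A_seq=208 A_ack=7069 B_seq=7069 B_ack=208
After event 4: A_seq=208 A_ack=7085 B_seq=7085 B_ack=208
After event 5: A_seq=208 A_ack=7085 B_seq=7085 B_ack=208
After event 6: A_seq=396 A_ack=7085 B_seq=7085 B_ack=396
After event 7: A_seq=396 A_ack=7159 B_seq=7159 B_ack=396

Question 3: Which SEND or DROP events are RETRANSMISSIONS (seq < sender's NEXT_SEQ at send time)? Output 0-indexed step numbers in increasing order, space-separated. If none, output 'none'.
Answer: 3 5

Derivation:
Step 0: DROP seq=0 -> fresh
Step 1: SEND seq=40 -> fresh
Step 2: SEND seq=7000 -> fresh
Step 3: SEND seq=0 -> retransmit
Step 4: SEND seq=7069 -> fresh
Step 5: SEND seq=0 -> retransmit
Step 6: SEND seq=208 -> fresh
Step 7: SEND seq=7085 -> fresh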